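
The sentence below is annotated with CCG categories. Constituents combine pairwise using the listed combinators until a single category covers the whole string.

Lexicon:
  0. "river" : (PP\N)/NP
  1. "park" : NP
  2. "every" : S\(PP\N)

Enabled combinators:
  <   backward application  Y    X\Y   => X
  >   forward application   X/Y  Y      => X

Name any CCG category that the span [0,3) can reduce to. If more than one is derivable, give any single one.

S

[0,3] S   <
  [0,2] PP\N   >
    [0,1] "river" : (PP\N)/NP
    [1,2] "park" : NP
  [2,3] "every" : S\(PP\N)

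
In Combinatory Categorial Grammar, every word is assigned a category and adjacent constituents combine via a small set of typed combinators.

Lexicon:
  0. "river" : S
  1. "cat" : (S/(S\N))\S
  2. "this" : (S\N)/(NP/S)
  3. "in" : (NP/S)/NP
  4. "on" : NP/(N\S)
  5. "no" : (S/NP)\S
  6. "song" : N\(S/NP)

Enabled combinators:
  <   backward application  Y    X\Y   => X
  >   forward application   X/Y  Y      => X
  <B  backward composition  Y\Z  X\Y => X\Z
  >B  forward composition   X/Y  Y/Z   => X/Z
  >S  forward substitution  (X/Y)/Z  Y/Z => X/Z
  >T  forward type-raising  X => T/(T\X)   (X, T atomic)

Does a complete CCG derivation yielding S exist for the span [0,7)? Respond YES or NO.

YES

[0,7] S   >
  [0,2] S/(S\N)   <
    [0,1] "river" : S
    [1,2] "cat" : (S/(S\N))\S
  [2,7] S\N   >
    [2,3] "this" : (S\N)/(NP/S)
    [3,7] NP/S   >
      [3,4] "in" : (NP/S)/NP
      [4,7] NP   >
        [4,5] "on" : NP/(N\S)
        [5,7] N\S   <B
          [5,6] "no" : (S/NP)\S
          [6,7] "song" : N\(S/NP)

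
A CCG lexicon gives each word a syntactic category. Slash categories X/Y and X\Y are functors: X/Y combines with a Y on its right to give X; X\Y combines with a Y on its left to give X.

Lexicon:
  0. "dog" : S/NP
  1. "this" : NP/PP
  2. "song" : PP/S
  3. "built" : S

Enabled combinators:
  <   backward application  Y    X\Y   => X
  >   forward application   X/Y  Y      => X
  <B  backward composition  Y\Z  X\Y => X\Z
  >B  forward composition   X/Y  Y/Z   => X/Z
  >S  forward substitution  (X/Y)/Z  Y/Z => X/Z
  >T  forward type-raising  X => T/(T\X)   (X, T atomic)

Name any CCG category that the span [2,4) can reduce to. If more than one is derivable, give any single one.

[0,4] S   >
  [0,1] "dog" : S/NP
  [1,4] NP   >
    [1,2] "this" : NP/PP
    [2,4] PP   >
      [2,3] "song" : PP/S
      [3,4] "built" : S

PP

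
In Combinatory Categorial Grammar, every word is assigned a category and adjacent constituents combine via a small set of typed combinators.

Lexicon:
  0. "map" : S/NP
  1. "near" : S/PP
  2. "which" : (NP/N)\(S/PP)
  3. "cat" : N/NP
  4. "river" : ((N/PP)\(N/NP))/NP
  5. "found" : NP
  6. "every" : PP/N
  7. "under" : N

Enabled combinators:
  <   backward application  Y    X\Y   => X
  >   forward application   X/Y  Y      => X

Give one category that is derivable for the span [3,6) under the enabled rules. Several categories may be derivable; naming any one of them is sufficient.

N/PP

[0,8] S   >
  [0,1] "map" : S/NP
  [1,8] NP   >
    [1,3] NP/N   <
      [1,2] "near" : S/PP
      [2,3] "which" : (NP/N)\(S/PP)
    [3,8] N   >
      [3,6] N/PP   <
        [3,4] "cat" : N/NP
        [4,6] (N/PP)\(N/NP)   >
          [4,5] "river" : ((N/PP)\(N/NP))/NP
          [5,6] "found" : NP
      [6,8] PP   >
        [6,7] "every" : PP/N
        [7,8] "under" : N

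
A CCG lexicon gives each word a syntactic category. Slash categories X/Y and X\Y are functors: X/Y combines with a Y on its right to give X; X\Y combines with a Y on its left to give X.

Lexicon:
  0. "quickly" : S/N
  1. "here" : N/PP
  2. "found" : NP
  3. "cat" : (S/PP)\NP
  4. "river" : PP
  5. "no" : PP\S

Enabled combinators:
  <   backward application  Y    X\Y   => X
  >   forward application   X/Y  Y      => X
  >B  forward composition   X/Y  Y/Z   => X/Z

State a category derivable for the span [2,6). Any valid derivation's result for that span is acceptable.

[0,6] S   >
  [0,1] "quickly" : S/N
  [1,6] N   >
    [1,2] "here" : N/PP
    [2,6] PP   <
      [2,5] S   >
        [2,4] S/PP   <
          [2,3] "found" : NP
          [3,4] "cat" : (S/PP)\NP
        [4,5] "river" : PP
      [5,6] "no" : PP\S

PP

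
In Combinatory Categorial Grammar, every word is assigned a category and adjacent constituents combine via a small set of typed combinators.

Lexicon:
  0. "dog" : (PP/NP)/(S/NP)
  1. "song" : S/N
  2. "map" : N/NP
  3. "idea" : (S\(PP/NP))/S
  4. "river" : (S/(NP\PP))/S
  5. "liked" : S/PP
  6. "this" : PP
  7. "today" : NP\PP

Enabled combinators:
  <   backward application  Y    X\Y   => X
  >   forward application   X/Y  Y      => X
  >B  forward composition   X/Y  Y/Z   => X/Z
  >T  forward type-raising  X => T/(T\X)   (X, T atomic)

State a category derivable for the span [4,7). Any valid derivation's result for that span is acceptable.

[0,8] S   <
  [0,3] PP/NP   >
    [0,1] "dog" : (PP/NP)/(S/NP)
    [1,3] S/NP   >B
      [1,2] "song" : S/N
      [2,3] "map" : N/NP
  [3,8] S\(PP/NP)   >
    [3,4] "idea" : (S\(PP/NP))/S
    [4,8] S   >
      [4,7] S/(NP\PP)   >
        [4,5] "river" : (S/(NP\PP))/S
        [5,7] S   >
          [5,6] "liked" : S/PP
          [6,7] "this" : PP
      [7,8] "today" : NP\PP

S/(NP\PP)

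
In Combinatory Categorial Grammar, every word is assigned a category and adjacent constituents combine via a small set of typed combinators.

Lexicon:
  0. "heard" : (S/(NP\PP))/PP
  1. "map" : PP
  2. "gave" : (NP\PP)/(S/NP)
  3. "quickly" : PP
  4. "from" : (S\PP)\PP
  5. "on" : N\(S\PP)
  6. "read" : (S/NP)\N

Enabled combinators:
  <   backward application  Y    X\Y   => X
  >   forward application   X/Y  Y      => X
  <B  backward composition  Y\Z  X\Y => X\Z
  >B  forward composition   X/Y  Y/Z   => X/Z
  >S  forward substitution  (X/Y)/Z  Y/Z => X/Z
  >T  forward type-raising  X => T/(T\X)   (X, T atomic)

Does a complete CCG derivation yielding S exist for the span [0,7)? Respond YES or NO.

[0,7] S   >
  [0,2] S/(NP\PP)   >
    [0,1] "heard" : (S/(NP\PP))/PP
    [1,2] "map" : PP
  [2,7] NP\PP   >
    [2,3] "gave" : (NP\PP)/(S/NP)
    [3,7] S/NP   <
      [3,6] N   <
        [3,4] "quickly" : PP
        [4,6] N\PP   <B
          [4,5] "from" : (S\PP)\PP
          [5,6] "on" : N\(S\PP)
      [6,7] "read" : (S/NP)\N

YES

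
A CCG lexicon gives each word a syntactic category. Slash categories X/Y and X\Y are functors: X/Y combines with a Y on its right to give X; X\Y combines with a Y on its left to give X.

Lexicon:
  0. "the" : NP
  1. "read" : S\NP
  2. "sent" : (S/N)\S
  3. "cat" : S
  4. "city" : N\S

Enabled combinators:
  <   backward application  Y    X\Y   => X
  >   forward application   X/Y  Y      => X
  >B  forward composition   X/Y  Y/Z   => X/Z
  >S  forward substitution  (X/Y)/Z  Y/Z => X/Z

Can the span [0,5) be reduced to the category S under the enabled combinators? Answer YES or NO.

YES

[0,5] S   >
  [0,3] S/N   <
    [0,2] S   <
      [0,1] "the" : NP
      [1,2] "read" : S\NP
    [2,3] "sent" : (S/N)\S
  [3,5] N   <
    [3,4] "cat" : S
    [4,5] "city" : N\S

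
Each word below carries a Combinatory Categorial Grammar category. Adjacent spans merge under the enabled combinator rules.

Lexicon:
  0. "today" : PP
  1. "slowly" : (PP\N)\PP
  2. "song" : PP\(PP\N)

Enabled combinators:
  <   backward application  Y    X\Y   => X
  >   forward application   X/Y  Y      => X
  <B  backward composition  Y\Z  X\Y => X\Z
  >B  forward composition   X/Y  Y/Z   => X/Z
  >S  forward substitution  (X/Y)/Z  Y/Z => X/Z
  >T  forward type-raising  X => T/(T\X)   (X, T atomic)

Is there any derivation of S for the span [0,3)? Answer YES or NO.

NO

PP (PP\N)\PP PP\(PP\N)
CKY chart[0,3] = {N/(N\PP), NP/(NP\PP), PP, PP/(PP\PP), S/(S\PP)}; S ∉ chart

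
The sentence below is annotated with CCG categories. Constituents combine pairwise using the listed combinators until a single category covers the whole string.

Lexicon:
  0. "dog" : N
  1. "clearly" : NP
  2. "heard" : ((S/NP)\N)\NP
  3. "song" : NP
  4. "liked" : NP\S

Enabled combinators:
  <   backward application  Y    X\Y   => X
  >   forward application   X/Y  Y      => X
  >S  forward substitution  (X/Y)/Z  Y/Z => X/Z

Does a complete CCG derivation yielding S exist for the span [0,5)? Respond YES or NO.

NO

N NP ((S/NP)\N)\NP NP NP\S
CKY chart[0,5] = {NP}; S ∉ chart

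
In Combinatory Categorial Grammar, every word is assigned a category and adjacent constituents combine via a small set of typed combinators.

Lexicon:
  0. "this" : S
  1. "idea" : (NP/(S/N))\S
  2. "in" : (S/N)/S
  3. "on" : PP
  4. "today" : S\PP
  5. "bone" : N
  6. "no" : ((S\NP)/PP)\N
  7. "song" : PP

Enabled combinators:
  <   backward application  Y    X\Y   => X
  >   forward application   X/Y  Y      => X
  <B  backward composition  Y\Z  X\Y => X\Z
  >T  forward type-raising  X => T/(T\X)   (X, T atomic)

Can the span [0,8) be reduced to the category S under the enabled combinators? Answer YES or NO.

YES

[0,8] S   <
  [0,5] NP   >
    [0,2] NP/(S/N)   <
      [0,1] "this" : S
      [1,2] "idea" : (NP/(S/N))\S
    [2,5] S/N   >
      [2,3] "in" : (S/N)/S
      [3,5] S   <
        [3,4] "on" : PP
        [4,5] "today" : S\PP
  [5,8] S\NP   >
    [5,7] (S\NP)/PP   <
      [5,6] "bone" : N
      [6,7] "no" : ((S\NP)/PP)\N
    [7,8] "song" : PP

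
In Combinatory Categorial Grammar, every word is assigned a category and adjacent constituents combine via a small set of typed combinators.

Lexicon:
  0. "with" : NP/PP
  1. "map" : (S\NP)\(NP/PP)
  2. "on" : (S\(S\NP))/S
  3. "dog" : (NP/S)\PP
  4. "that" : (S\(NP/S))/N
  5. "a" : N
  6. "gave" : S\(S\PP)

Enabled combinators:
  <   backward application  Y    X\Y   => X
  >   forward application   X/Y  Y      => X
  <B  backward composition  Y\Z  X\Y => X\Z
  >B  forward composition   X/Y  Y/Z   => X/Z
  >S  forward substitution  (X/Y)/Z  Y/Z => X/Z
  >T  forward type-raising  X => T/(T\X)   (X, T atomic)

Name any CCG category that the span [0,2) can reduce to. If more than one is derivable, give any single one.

[0,7] S   <
  [0,2] S\NP   <
    [0,1] "with" : NP/PP
    [1,2] "map" : (S\NP)\(NP/PP)
  [2,7] S\(S\NP)   >
    [2,3] "on" : (S\(S\NP))/S
    [3,7] S   <
      [3,6] S\PP   <B
        [3,4] "dog" : (NP/S)\PP
        [4,6] S\(NP/S)   >
          [4,5] "that" : (S\(NP/S))/N
          [5,6] "a" : N
      [6,7] "gave" : S\(S\PP)

S\NP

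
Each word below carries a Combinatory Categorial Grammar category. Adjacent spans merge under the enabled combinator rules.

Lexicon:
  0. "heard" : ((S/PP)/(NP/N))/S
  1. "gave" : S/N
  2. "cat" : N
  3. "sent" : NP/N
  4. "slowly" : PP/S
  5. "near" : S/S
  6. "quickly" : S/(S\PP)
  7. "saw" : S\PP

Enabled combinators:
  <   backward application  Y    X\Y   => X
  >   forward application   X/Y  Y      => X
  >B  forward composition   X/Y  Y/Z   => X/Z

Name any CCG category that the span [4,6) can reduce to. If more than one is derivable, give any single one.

[0,8] S   >
  [0,4] S/PP   >
    [0,3] (S/PP)/(NP/N)   >
      [0,1] "heard" : ((S/PP)/(NP/N))/S
      [1,3] S   >
        [1,2] "gave" : S/N
        [2,3] "cat" : N
    [3,4] "sent" : NP/N
  [4,8] PP   >
    [4,6] PP/S   >B
      [4,5] "slowly" : PP/S
      [5,6] "near" : S/S
    [6,8] S   >
      [6,7] "quickly" : S/(S\PP)
      [7,8] "saw" : S\PP

PP/S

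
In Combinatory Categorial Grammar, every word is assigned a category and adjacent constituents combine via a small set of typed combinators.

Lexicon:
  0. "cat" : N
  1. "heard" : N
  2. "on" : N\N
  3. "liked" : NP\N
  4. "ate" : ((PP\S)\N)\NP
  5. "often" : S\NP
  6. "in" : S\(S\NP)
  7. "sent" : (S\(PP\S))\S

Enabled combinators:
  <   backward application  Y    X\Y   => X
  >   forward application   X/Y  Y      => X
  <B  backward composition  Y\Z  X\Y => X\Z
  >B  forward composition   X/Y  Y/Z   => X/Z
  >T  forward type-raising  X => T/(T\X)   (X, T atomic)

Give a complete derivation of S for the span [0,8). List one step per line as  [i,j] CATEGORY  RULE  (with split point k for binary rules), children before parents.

[0,8] S   <
  [0,5] PP\S   <
    [0,1] "cat" : N
    [1,5] (PP\S)\N   <
      [1,4] NP   >
        [1,2] NP/(NP\N)   >T
          [1,2] "heard" : N
        [2,4] NP\N   <B
          [2,3] "on" : N\N
          [3,4] "liked" : NP\N
      [4,5] "ate" : ((PP\S)\N)\NP
  [5,8] S\(PP\S)   <
    [5,7] S   <
      [5,6] "often" : S\NP
      [6,7] "in" : S\(S\NP)
    [7,8] "sent" : (S\(PP\S))\S

[0,1] N  lex  "cat"
[1,2] N  lex  "heard"
[1,2] NP/(NP\N)  >T
[2,3] N\N  lex  "on"
[3,4] NP\N  lex  "liked"
[2,4] NP\N  <B  k=3
[1,4] NP  >  k=2
[4,5] ((PP\S)\N)\NP  lex  "ate"
[1,5] (PP\S)\N  <  k=4
[0,5] PP\S  <  k=1
[5,6] S\NP  lex  "often"
[6,7] S\(S\NP)  lex  "in"
[5,7] S  <  k=6
[7,8] (S\(PP\S))\S  lex  "sent"
[5,8] S\(PP\S)  <  k=7
[0,8] S  <  k=5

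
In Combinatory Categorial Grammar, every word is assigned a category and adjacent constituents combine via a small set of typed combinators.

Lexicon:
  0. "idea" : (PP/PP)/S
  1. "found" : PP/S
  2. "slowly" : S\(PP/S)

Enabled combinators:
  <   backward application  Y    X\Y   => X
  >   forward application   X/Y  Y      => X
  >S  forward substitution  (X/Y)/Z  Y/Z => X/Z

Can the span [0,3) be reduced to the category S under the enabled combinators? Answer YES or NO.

YES

[0,3] S   <
  [0,2] PP/S   >S
    [0,1] "idea" : (PP/PP)/S
    [1,2] "found" : PP/S
  [2,3] "slowly" : S\(PP/S)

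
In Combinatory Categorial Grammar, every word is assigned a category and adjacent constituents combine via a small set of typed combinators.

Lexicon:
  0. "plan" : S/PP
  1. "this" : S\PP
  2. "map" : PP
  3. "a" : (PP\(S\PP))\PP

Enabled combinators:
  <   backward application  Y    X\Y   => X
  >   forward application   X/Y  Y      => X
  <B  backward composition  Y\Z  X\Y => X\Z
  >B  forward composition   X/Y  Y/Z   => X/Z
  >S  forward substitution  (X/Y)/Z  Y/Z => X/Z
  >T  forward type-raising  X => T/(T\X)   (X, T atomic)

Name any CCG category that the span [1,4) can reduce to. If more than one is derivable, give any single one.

[0,4] S   >
  [0,1] "plan" : S/PP
  [1,4] PP   <
    [1,2] "this" : S\PP
    [2,4] PP\(S\PP)   <
      [2,3] "map" : PP
      [3,4] "a" : (PP\(S\PP))\PP

PP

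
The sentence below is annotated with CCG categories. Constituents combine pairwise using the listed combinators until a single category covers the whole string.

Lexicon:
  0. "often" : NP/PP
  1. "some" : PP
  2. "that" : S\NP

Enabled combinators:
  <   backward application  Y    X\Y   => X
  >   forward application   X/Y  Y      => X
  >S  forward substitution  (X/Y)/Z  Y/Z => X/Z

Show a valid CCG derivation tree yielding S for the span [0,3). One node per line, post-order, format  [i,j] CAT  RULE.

[0,1] NP/PP  lex  "often"
[1,2] PP  lex  "some"
[0,2] NP  >  k=1
[2,3] S\NP  lex  "that"
[0,3] S  <  k=2

[0,3] S   <
  [0,2] NP   >
    [0,1] "often" : NP/PP
    [1,2] "some" : PP
  [2,3] "that" : S\NP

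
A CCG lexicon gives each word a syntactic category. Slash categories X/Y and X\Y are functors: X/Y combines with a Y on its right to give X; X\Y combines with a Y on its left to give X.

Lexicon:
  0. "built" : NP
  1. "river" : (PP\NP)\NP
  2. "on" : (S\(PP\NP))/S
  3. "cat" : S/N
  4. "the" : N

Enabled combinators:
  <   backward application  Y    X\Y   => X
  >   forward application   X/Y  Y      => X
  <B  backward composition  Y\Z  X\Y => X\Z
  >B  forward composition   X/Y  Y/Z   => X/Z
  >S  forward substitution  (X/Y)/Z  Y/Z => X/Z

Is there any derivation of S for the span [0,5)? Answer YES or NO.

YES

[0,5] S   <
  [0,1] "built" : NP
  [1,5] S\NP   <B
    [1,2] "river" : (PP\NP)\NP
    [2,5] S\(PP\NP)   >
      [2,3] "on" : (S\(PP\NP))/S
      [3,5] S   >
        [3,4] "cat" : S/N
        [4,5] "the" : N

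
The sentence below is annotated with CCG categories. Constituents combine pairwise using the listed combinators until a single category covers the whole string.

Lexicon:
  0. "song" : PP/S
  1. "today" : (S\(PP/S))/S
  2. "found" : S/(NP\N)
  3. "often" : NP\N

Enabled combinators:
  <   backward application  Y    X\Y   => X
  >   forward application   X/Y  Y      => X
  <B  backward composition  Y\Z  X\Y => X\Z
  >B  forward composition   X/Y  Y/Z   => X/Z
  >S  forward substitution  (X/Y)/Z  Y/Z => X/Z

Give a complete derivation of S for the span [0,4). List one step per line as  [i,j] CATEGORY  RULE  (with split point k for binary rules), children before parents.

[0,1] PP/S  lex  "song"
[1,2] (S\(PP/S))/S  lex  "today"
[2,3] S/(NP\N)  lex  "found"
[3,4] NP\N  lex  "often"
[2,4] S  >  k=3
[1,4] S\(PP/S)  >  k=2
[0,4] S  <  k=1

[0,4] S   <
  [0,1] "song" : PP/S
  [1,4] S\(PP/S)   >
    [1,2] "today" : (S\(PP/S))/S
    [2,4] S   >
      [2,3] "found" : S/(NP\N)
      [3,4] "often" : NP\N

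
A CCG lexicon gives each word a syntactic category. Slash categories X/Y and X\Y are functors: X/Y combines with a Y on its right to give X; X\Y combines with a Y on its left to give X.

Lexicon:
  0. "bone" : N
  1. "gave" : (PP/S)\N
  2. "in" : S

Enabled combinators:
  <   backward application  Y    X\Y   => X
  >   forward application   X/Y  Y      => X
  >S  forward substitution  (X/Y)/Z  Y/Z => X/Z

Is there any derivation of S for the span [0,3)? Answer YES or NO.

NO

N (PP/S)\N S
CKY chart[0,3] = {PP}; S ∉ chart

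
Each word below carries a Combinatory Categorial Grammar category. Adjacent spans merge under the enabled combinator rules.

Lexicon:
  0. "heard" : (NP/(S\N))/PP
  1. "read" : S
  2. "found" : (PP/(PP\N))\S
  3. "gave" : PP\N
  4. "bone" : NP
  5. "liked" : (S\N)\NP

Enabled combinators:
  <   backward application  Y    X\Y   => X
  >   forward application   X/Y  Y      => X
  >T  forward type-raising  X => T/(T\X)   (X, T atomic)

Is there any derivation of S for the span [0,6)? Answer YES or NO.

(NP/(S\N))/PP S (PP/(PP\N))\S PP\N NP (S\N)\NP
CKY chart[0,6] = {N/(N\NP), NP, NP/(NP\NP), PP/(PP\NP), S/(S\NP)}; S ∉ chart

NO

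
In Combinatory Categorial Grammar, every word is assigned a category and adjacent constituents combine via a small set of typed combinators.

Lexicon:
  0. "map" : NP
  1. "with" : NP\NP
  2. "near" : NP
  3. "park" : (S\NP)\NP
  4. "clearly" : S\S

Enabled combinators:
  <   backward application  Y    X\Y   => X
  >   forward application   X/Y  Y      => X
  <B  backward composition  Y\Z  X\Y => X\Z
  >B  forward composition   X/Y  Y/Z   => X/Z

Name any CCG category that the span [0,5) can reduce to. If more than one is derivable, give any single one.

S

[0,5] S   <
  [0,1] "map" : NP
  [1,5] S\NP   <B
    [1,2] "with" : NP\NP
    [2,5] S\NP   <B
      [2,4] S\NP   <
        [2,3] "near" : NP
        [3,4] "park" : (S\NP)\NP
      [4,5] "clearly" : S\S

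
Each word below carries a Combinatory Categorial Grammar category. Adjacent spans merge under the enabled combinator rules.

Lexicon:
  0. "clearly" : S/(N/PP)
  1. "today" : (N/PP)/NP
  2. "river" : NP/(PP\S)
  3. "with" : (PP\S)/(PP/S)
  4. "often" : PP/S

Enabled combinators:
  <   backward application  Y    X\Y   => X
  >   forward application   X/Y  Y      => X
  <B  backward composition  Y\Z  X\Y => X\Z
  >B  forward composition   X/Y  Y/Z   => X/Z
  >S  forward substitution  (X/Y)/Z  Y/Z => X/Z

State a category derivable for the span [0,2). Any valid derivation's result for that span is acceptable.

S/NP

[0,5] S   >
  [0,2] S/NP   >B
    [0,1] "clearly" : S/(N/PP)
    [1,2] "today" : (N/PP)/NP
  [2,5] NP   >
    [2,3] "river" : NP/(PP\S)
    [3,5] PP\S   >
      [3,4] "with" : (PP\S)/(PP/S)
      [4,5] "often" : PP/S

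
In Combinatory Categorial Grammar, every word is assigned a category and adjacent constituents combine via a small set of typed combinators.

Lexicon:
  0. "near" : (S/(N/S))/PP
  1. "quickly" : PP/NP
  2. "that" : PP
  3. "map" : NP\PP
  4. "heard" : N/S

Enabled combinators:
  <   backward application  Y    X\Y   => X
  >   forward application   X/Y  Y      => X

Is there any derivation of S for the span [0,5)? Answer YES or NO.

YES

[0,5] S   >
  [0,4] S/(N/S)   >
    [0,1] "near" : (S/(N/S))/PP
    [1,4] PP   >
      [1,2] "quickly" : PP/NP
      [2,4] NP   <
        [2,3] "that" : PP
        [3,4] "map" : NP\PP
  [4,5] "heard" : N/S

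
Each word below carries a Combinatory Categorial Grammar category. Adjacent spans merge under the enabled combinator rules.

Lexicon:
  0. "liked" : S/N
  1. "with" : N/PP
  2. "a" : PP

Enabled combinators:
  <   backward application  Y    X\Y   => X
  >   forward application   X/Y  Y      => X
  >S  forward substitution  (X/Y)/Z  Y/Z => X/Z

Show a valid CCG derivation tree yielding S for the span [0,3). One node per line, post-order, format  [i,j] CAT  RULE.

[0,3] S   >
  [0,1] "liked" : S/N
  [1,3] N   >
    [1,2] "with" : N/PP
    [2,3] "a" : PP

[0,1] S/N  lex  "liked"
[1,2] N/PP  lex  "with"
[2,3] PP  lex  "a"
[1,3] N  >  k=2
[0,3] S  >  k=1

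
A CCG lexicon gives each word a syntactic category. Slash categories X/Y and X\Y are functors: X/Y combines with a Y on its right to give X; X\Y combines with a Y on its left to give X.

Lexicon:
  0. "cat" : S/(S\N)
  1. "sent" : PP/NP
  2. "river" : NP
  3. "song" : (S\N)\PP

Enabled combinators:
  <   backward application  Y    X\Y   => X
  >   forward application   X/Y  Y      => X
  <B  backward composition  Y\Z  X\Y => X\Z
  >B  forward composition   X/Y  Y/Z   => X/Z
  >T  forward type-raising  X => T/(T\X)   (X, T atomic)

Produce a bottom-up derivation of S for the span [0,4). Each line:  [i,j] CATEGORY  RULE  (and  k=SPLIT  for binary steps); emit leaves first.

[0,1] S/(S\N)  lex  "cat"
[1,2] PP/NP  lex  "sent"
[2,3] NP  lex  "river"
[1,3] PP  >  k=2
[3,4] (S\N)\PP  lex  "song"
[1,4] S\N  <  k=3
[0,4] S  >  k=1

[0,4] S   >
  [0,1] "cat" : S/(S\N)
  [1,4] S\N   <
    [1,3] PP   >
      [1,2] "sent" : PP/NP
      [2,3] "river" : NP
    [3,4] "song" : (S\N)\PP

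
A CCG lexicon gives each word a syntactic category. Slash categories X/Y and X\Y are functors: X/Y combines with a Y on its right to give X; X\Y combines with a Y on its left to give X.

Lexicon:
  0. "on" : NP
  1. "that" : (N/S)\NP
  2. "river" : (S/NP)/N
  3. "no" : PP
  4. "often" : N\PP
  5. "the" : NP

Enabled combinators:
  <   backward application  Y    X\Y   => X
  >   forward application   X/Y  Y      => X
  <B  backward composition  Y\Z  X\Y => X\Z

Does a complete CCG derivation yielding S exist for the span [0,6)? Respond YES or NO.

NP (N/S)\NP (S/NP)/N PP N\PP NP
CKY chart[0,6] = {N}; S ∉ chart

NO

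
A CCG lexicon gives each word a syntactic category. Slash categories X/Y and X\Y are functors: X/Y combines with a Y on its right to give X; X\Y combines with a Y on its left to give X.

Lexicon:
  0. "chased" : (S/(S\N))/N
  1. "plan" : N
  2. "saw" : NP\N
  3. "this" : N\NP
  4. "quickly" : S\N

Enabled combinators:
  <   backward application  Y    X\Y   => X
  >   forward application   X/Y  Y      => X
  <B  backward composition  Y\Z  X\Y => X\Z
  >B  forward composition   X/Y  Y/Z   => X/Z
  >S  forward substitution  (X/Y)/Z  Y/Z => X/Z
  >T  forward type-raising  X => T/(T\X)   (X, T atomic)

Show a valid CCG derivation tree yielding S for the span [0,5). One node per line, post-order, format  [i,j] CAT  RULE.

[0,5] S   >
  [0,4] S/(S\N)   >
    [0,1] "chased" : (S/(S\N))/N
    [1,4] N   <
      [1,3] NP   <
        [1,2] "plan" : N
        [2,3] "saw" : NP\N
      [3,4] "this" : N\NP
  [4,5] "quickly" : S\N

[0,1] (S/(S\N))/N  lex  "chased"
[1,2] N  lex  "plan"
[2,3] NP\N  lex  "saw"
[1,3] NP  <  k=2
[3,4] N\NP  lex  "this"
[1,4] N  <  k=3
[0,4] S/(S\N)  >  k=1
[4,5] S\N  lex  "quickly"
[0,5] S  >  k=4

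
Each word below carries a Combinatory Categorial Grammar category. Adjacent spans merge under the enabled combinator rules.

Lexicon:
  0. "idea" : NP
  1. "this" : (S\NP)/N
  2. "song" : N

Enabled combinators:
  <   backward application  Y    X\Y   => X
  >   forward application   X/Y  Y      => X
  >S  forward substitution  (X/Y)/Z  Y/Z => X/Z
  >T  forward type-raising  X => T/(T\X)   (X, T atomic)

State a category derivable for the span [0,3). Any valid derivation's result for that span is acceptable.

[0,3] S   >
  [0,1] S/(S\NP)   >T
    [0,1] "idea" : NP
  [1,3] S\NP   >
    [1,2] "this" : (S\NP)/N
    [2,3] "song" : N

S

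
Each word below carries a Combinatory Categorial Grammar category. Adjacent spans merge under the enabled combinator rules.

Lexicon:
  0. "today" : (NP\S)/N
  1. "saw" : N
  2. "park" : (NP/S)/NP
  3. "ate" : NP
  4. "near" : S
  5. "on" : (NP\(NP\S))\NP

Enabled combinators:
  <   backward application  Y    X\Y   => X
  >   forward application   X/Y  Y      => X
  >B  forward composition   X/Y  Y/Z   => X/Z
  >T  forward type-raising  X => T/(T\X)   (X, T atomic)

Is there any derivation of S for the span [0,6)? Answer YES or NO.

NO

(NP\S)/N N (NP/S)/NP NP S (NP\(NP\S))\NP
CKY chart[0,6] = {N/(N\NP), NP, NP/(NP\NP), PP/(PP\NP), S/(S\NP)}; S ∉ chart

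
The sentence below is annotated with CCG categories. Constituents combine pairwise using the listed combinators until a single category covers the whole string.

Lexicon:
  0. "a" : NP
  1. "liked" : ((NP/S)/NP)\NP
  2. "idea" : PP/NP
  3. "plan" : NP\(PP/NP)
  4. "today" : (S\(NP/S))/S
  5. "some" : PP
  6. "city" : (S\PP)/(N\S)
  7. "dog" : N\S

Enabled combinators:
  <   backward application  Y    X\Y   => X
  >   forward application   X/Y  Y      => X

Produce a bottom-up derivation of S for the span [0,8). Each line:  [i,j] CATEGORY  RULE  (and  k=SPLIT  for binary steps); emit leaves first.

[0,8] S   <
  [0,4] NP/S   >
    [0,2] (NP/S)/NP   <
      [0,1] "a" : NP
      [1,2] "liked" : ((NP/S)/NP)\NP
    [2,4] NP   <
      [2,3] "idea" : PP/NP
      [3,4] "plan" : NP\(PP/NP)
  [4,8] S\(NP/S)   >
    [4,5] "today" : (S\(NP/S))/S
    [5,8] S   <
      [5,6] "some" : PP
      [6,8] S\PP   >
        [6,7] "city" : (S\PP)/(N\S)
        [7,8] "dog" : N\S

[0,1] NP  lex  "a"
[1,2] ((NP/S)/NP)\NP  lex  "liked"
[0,2] (NP/S)/NP  <  k=1
[2,3] PP/NP  lex  "idea"
[3,4] NP\(PP/NP)  lex  "plan"
[2,4] NP  <  k=3
[0,4] NP/S  >  k=2
[4,5] (S\(NP/S))/S  lex  "today"
[5,6] PP  lex  "some"
[6,7] (S\PP)/(N\S)  lex  "city"
[7,8] N\S  lex  "dog"
[6,8] S\PP  >  k=7
[5,8] S  <  k=6
[4,8] S\(NP/S)  >  k=5
[0,8] S  <  k=4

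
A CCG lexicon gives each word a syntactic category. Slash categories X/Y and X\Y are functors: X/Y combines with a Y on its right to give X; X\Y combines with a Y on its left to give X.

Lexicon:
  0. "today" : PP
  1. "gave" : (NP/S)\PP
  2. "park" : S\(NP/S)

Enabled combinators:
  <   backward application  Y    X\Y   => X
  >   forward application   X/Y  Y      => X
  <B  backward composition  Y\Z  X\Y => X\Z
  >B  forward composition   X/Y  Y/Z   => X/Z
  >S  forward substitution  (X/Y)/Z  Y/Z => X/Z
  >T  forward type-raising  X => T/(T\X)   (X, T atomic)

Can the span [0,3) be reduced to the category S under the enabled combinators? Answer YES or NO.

YES

[0,3] S   <
  [0,2] NP/S   <
    [0,1] "today" : PP
    [1,2] "gave" : (NP/S)\PP
  [2,3] "park" : S\(NP/S)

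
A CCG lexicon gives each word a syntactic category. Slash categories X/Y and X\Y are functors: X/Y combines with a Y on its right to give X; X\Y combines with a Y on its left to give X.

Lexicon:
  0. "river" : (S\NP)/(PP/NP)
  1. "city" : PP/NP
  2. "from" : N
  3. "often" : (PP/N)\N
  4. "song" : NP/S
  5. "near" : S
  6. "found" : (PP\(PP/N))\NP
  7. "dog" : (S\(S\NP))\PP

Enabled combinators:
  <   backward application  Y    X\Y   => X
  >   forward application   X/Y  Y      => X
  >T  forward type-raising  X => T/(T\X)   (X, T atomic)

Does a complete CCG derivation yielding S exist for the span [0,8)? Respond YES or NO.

YES

[0,8] S   <
  [0,2] S\NP   >
    [0,1] "river" : (S\NP)/(PP/NP)
    [1,2] "city" : PP/NP
  [2,8] S\(S\NP)   <
    [2,7] PP   <
      [2,4] PP/N   <
        [2,3] "from" : N
        [3,4] "often" : (PP/N)\N
      [4,7] PP\(PP/N)   <
        [4,6] NP   >
          [4,5] "song" : NP/S
          [5,6] "near" : S
        [6,7] "found" : (PP\(PP/N))\NP
    [7,8] "dog" : (S\(S\NP))\PP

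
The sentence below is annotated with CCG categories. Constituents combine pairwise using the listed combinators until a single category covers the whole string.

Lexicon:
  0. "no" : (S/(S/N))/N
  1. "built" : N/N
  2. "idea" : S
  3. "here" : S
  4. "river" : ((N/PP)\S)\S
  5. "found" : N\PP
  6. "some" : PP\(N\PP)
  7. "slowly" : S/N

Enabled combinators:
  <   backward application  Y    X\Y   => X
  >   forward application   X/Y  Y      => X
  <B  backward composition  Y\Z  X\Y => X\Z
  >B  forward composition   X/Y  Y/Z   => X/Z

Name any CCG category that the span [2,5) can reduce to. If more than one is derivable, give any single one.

[0,8] S   >
  [0,7] S/(S/N)   >
    [0,1] "no" : (S/(S/N))/N
    [1,7] N   >
      [1,5] N/PP   >B
        [1,2] "built" : N/N
        [2,5] N/PP   <
          [2,3] "idea" : S
          [3,5] (N/PP)\S   <
            [3,4] "here" : S
            [4,5] "river" : ((N/PP)\S)\S
      [5,7] PP   <
        [5,6] "found" : N\PP
        [6,7] "some" : PP\(N\PP)
  [7,8] "slowly" : S/N

N/PP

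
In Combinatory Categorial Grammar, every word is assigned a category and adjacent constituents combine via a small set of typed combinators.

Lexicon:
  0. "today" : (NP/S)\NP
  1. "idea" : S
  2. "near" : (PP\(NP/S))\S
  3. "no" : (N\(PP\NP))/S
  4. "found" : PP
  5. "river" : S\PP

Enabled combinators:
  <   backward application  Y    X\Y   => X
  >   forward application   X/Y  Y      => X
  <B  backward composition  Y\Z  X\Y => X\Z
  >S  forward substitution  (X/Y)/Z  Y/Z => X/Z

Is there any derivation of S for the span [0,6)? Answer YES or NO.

NO

(NP/S)\NP S (PP\(NP/S))\S (N\(PP\NP))/S PP S\PP
CKY chart[0,6] = {N}; S ∉ chart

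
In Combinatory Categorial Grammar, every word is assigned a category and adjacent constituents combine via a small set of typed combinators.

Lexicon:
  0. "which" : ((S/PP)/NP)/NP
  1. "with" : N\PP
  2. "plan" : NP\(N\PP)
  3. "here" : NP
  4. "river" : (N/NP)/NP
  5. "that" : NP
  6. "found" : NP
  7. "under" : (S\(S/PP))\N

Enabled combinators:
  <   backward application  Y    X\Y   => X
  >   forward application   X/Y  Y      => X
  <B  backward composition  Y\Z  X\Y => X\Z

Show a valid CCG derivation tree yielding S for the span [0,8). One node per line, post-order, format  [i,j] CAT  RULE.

[0,1] ((S/PP)/NP)/NP  lex  "which"
[1,2] N\PP  lex  "with"
[2,3] NP\(N\PP)  lex  "plan"
[1,3] NP  <  k=2
[0,3] (S/PP)/NP  >  k=1
[3,4] NP  lex  "here"
[0,4] S/PP  >  k=3
[4,5] (N/NP)/NP  lex  "river"
[5,6] NP  lex  "that"
[4,6] N/NP  >  k=5
[6,7] NP  lex  "found"
[4,7] N  >  k=6
[7,8] (S\(S/PP))\N  lex  "under"
[4,8] S\(S/PP)  <  k=7
[0,8] S  <  k=4

[0,8] S   <
  [0,4] S/PP   >
    [0,3] (S/PP)/NP   >
      [0,1] "which" : ((S/PP)/NP)/NP
      [1,3] NP   <
        [1,2] "with" : N\PP
        [2,3] "plan" : NP\(N\PP)
    [3,4] "here" : NP
  [4,8] S\(S/PP)   <
    [4,7] N   >
      [4,6] N/NP   >
        [4,5] "river" : (N/NP)/NP
        [5,6] "that" : NP
      [6,7] "found" : NP
    [7,8] "under" : (S\(S/PP))\N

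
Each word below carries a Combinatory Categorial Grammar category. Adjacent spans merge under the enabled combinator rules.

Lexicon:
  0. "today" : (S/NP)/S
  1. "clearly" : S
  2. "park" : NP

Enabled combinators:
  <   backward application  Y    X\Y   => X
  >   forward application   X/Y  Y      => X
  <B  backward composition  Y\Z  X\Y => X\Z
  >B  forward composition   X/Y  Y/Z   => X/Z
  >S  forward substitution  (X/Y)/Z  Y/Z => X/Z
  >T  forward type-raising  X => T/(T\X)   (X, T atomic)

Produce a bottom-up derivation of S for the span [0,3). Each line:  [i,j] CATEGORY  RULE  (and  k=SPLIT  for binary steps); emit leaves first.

[0,3] S   >
  [0,2] S/NP   >
    [0,1] "today" : (S/NP)/S
    [1,2] "clearly" : S
  [2,3] "park" : NP

[0,1] (S/NP)/S  lex  "today"
[1,2] S  lex  "clearly"
[0,2] S/NP  >  k=1
[2,3] NP  lex  "park"
[0,3] S  >  k=2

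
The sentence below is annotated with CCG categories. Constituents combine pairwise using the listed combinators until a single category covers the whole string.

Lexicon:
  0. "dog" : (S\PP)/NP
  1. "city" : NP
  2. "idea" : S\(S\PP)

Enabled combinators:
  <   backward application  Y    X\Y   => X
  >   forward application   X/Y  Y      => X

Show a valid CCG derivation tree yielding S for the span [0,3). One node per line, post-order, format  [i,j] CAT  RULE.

[0,3] S   <
  [0,2] S\PP   >
    [0,1] "dog" : (S\PP)/NP
    [1,2] "city" : NP
  [2,3] "idea" : S\(S\PP)

[0,1] (S\PP)/NP  lex  "dog"
[1,2] NP  lex  "city"
[0,2] S\PP  >  k=1
[2,3] S\(S\PP)  lex  "idea"
[0,3] S  <  k=2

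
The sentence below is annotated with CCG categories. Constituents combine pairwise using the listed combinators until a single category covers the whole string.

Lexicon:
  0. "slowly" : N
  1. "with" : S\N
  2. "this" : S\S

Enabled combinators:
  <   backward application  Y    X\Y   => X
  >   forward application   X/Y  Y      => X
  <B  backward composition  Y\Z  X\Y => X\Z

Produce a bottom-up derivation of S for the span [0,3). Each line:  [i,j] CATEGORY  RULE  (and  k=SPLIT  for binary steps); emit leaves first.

[0,3] S   <
  [0,1] "slowly" : N
  [1,3] S\N   <B
    [1,2] "with" : S\N
    [2,3] "this" : S\S

[0,1] N  lex  "slowly"
[1,2] S\N  lex  "with"
[2,3] S\S  lex  "this"
[1,3] S\N  <B  k=2
[0,3] S  <  k=1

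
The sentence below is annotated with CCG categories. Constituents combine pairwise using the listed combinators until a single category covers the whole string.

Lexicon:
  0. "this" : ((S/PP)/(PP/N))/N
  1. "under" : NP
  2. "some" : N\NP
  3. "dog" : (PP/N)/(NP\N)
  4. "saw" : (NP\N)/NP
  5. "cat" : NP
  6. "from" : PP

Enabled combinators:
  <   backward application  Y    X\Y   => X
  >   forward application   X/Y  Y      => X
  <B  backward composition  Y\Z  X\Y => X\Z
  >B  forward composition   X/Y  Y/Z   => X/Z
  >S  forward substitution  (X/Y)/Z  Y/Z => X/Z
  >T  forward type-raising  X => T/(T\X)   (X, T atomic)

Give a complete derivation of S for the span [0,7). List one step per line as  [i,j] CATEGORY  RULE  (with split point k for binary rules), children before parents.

[0,7] S   >
  [0,6] S/PP   >
    [0,3] (S/PP)/(PP/N)   >
      [0,1] "this" : ((S/PP)/(PP/N))/N
      [1,3] N   >
        [1,2] N/(N\NP)   >T
          [1,2] "under" : NP
        [2,3] "some" : N\NP
    [3,6] PP/N   >
      [3,4] "dog" : (PP/N)/(NP\N)
      [4,6] NP\N   >
        [4,5] "saw" : (NP\N)/NP
        [5,6] "cat" : NP
  [6,7] "from" : PP

[0,1] ((S/PP)/(PP/N))/N  lex  "this"
[1,2] NP  lex  "under"
[1,2] N/(N\NP)  >T
[2,3] N\NP  lex  "some"
[1,3] N  >  k=2
[0,3] (S/PP)/(PP/N)  >  k=1
[3,4] (PP/N)/(NP\N)  lex  "dog"
[4,5] (NP\N)/NP  lex  "saw"
[5,6] NP  lex  "cat"
[4,6] NP\N  >  k=5
[3,6] PP/N  >  k=4
[0,6] S/PP  >  k=3
[6,7] PP  lex  "from"
[0,7] S  >  k=6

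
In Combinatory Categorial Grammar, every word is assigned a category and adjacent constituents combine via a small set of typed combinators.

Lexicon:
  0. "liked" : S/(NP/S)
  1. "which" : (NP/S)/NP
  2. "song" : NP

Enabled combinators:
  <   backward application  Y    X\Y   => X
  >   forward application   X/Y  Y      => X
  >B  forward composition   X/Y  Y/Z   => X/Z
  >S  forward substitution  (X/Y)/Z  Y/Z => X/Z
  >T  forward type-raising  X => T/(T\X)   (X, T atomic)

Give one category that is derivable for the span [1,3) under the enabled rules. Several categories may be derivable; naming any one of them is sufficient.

NP/S

[0,3] S   >
  [0,1] "liked" : S/(NP/S)
  [1,3] NP/S   >
    [1,2] "which" : (NP/S)/NP
    [2,3] "song" : NP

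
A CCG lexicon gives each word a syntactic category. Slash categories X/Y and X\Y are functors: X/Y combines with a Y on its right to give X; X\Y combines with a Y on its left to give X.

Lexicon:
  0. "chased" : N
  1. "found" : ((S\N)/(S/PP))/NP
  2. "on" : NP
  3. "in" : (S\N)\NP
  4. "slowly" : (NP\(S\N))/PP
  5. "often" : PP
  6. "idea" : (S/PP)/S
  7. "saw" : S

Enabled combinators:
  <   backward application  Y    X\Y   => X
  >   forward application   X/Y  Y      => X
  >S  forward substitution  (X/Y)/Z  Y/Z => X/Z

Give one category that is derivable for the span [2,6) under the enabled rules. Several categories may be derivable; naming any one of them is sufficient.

[0,8] S   <
  [0,1] "chased" : N
  [1,8] S\N   >
    [1,6] (S\N)/(S/PP)   >
      [1,2] "found" : ((S\N)/(S/PP))/NP
      [2,6] NP   <
        [2,4] S\N   <
          [2,3] "on" : NP
          [3,4] "in" : (S\N)\NP
        [4,6] NP\(S\N)   >
          [4,5] "slowly" : (NP\(S\N))/PP
          [5,6] "often" : PP
    [6,8] S/PP   >
      [6,7] "idea" : (S/PP)/S
      [7,8] "saw" : S

NP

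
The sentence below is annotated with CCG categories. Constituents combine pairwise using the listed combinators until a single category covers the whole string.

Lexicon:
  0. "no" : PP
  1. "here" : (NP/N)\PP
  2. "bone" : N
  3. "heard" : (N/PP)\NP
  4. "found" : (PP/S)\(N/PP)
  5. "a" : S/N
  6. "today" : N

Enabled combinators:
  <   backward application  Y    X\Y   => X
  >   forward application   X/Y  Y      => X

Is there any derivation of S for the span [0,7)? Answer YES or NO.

NO

PP (NP/N)\PP N (N/PP)\NP (PP/S)\(N/PP) S/N N
CKY chart[0,7] = {PP}; S ∉ chart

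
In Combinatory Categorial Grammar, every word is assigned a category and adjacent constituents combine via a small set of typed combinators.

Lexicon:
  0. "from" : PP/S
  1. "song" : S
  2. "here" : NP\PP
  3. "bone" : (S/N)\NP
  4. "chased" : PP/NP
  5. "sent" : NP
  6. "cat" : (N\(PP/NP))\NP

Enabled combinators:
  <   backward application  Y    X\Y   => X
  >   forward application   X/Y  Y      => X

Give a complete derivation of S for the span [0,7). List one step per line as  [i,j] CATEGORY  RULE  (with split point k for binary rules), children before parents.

[0,7] S   >
  [0,4] S/N   <
    [0,3] NP   <
      [0,2] PP   >
        [0,1] "from" : PP/S
        [1,2] "song" : S
      [2,3] "here" : NP\PP
    [3,4] "bone" : (S/N)\NP
  [4,7] N   <
    [4,5] "chased" : PP/NP
    [5,7] N\(PP/NP)   <
      [5,6] "sent" : NP
      [6,7] "cat" : (N\(PP/NP))\NP

[0,1] PP/S  lex  "from"
[1,2] S  lex  "song"
[0,2] PP  >  k=1
[2,3] NP\PP  lex  "here"
[0,3] NP  <  k=2
[3,4] (S/N)\NP  lex  "bone"
[0,4] S/N  <  k=3
[4,5] PP/NP  lex  "chased"
[5,6] NP  lex  "sent"
[6,7] (N\(PP/NP))\NP  lex  "cat"
[5,7] N\(PP/NP)  <  k=6
[4,7] N  <  k=5
[0,7] S  >  k=4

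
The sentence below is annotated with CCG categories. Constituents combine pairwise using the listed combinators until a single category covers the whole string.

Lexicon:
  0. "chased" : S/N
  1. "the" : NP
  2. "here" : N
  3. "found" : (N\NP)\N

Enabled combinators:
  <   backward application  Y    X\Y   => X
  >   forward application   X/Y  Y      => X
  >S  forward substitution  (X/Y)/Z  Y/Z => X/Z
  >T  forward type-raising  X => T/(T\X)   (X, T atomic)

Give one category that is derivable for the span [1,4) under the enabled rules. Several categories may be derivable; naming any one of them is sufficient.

[0,4] S   >
  [0,1] "chased" : S/N
  [1,4] N   <
    [1,2] "the" : NP
    [2,4] N\NP   <
      [2,3] "here" : N
      [3,4] "found" : (N\NP)\N

N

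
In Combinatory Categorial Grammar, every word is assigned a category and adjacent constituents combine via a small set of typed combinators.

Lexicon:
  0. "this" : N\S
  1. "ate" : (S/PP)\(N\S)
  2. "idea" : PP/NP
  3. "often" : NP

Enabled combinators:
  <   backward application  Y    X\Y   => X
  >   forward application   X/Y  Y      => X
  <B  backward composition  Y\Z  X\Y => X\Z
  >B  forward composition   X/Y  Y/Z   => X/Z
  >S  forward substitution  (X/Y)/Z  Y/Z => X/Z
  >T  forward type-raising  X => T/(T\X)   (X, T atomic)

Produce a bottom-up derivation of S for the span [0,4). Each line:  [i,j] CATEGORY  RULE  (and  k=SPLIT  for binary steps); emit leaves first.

[0,4] S   >
  [0,2] S/PP   <
    [0,1] "this" : N\S
    [1,2] "ate" : (S/PP)\(N\S)
  [2,4] PP   >
    [2,3] "idea" : PP/NP
    [3,4] "often" : NP

[0,1] N\S  lex  "this"
[1,2] (S/PP)\(N\S)  lex  "ate"
[0,2] S/PP  <  k=1
[2,3] PP/NP  lex  "idea"
[3,4] NP  lex  "often"
[2,4] PP  >  k=3
[0,4] S  >  k=2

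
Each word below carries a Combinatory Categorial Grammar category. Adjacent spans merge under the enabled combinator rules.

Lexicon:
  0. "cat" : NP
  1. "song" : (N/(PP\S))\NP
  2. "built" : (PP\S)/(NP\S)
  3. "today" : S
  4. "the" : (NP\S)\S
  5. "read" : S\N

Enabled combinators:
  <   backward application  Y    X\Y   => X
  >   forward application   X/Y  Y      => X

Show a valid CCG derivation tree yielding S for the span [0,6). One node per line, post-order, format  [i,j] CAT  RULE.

[0,6] S   <
  [0,5] N   >
    [0,2] N/(PP\S)   <
      [0,1] "cat" : NP
      [1,2] "song" : (N/(PP\S))\NP
    [2,5] PP\S   >
      [2,3] "built" : (PP\S)/(NP\S)
      [3,5] NP\S   <
        [3,4] "today" : S
        [4,5] "the" : (NP\S)\S
  [5,6] "read" : S\N

[0,1] NP  lex  "cat"
[1,2] (N/(PP\S))\NP  lex  "song"
[0,2] N/(PP\S)  <  k=1
[2,3] (PP\S)/(NP\S)  lex  "built"
[3,4] S  lex  "today"
[4,5] (NP\S)\S  lex  "the"
[3,5] NP\S  <  k=4
[2,5] PP\S  >  k=3
[0,5] N  >  k=2
[5,6] S\N  lex  "read"
[0,6] S  <  k=5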